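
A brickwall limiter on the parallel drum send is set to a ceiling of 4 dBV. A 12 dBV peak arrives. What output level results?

At ∞:1, everything above 4 dBV is held at the ceiling.

4 dBV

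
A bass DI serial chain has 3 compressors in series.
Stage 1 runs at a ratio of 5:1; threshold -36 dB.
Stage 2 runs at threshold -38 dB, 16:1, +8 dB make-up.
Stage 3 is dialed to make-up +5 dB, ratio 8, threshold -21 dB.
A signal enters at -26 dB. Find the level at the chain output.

-24.75 dB

Stage 1: 10 dB above -36 dB, reduced 5:1 to 2 dB above → -34 dB.
Stage 2: 4 dB above -38 dB, reduced 16:1 to 0.25 dB above → -37.75 dB; +8 dB make-up → -29.75 dB.
Stage 3: -29.75 dB ≤ -21 dB, so stage 3 doesn't engage; make-up brings it to -24.75 dB.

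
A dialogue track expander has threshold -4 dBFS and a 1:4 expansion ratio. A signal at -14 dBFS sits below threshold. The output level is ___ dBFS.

-44 dBFS

Below threshold, a 1:4 expander applies gain = (4−1)×(T − x) of attenuation.
(4−1) × 10 = 30 dB, so output = -14 − 30 = -44 dBFS.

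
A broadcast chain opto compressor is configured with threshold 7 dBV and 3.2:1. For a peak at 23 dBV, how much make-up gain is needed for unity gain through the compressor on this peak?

11 dB

Overshoot 16 dB → 16/3.2 = 5 dB after compression, so the compressed level is 7 + 5 = 12 dBV.
Make-up = target − compressed = 23 − 12 = 11 dB.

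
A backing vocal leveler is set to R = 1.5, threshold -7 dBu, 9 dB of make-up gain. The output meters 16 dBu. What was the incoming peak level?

Remove make-up: 16 − 9 = 7 dBu.
Post-compression overshoot = 7 − (-7) = 14 dB.
Undo the ratio: input overshoot = 14 × 1.5 = 21 dB, giving input = 14 dBu.

14 dBu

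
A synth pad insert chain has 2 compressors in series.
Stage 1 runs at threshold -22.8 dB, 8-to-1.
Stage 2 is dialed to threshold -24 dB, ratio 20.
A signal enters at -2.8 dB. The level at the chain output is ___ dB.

-23.815 dB

Stage 1: overshoot 20 dB → 20/8 = 2.5 dB → -20.3 dB.
Stage 2: overshoot 3.7 dB → 3.7/20 = 0.185 dB → -23.815 dB.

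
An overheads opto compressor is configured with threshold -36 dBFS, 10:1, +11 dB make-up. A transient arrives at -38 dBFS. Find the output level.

-27 dBFS

-38 dBFS is 2 dB below the -36 dBFS threshold, so no gain reduction is applied.
Make-up gain adds 11 dB: -38 + 11 = -27 dBFS.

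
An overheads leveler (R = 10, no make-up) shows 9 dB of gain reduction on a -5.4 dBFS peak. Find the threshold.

-15.4 dBFS

Let T be the threshold. Output overshoot = (input overshoot)/R, so -14.4 − T = (-5.4 − T)/10.
10·(-14.4 − T) = -5.4 − T → 9·T = -144 − (-5.4) = -138.6.
T = -138.6/9 = -15.4 dBFS.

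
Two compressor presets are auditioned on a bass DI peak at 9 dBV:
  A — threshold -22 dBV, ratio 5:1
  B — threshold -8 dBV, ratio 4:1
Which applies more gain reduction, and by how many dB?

A, by 12.05 dB

A: overshoot 31 dB → output overshoot 6.2 dB → GR 24.8 dB.
B: overshoot 17 dB → output overshoot 4.25 dB → GR 12.75 dB.
A applies 12.05 dB more gain reduction.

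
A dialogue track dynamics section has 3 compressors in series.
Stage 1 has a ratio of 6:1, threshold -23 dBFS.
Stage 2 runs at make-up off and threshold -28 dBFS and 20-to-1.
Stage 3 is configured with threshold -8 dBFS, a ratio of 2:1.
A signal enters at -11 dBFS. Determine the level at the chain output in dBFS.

-27.65 dBFS

Stage 1: 12 dB above -23 dBFS, reduced 6:1 to 2 dB above → -21 dBFS.
Stage 2: overshoot 7 dB → 7/20 = 0.35 dB → -27.65 dBFS.
Stage 3: -27.65 dBFS ≤ -8 dBFS, so stage 3 doesn't engage; output -27.65 dBFS.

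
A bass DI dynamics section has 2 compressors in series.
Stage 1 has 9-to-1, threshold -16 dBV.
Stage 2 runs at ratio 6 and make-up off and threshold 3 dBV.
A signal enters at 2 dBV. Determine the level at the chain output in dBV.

-14 dBV

Stage 1: 18 dB above -16 dBV, reduced 9:1 to 2 dB above → -14 dBV.
Stage 2: -14 dBV ≤ 3 dBV, so stage 2 doesn't engage; output -14 dBV.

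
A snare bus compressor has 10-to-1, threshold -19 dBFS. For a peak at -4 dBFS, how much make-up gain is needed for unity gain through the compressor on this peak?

13.5 dB

The peak compresses to -19 + 15/10 = -17.5 dBFS.
To reach -4 dBFS requires -4 − (-17.5) = 13.5 dB of make-up.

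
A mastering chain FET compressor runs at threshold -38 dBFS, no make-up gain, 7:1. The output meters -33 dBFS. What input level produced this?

Post-compression overshoot = -33 − (-38) = 5 dB.
Undo the ratio: input overshoot = 5 × 7 = 35 dB, giving input = -3 dBFS.

-3 dBFS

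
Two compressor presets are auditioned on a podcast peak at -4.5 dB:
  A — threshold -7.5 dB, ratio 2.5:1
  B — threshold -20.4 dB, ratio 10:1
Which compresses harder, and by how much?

A: 3 dB over, compressed to 1.2 dB over, so 1.8 dB of GR.
B: 15.9 dB over, compressed to 1.59 dB over, so 14.31 dB of GR.
Difference: 12.51 dB in favour of B.

B, by 12.51 dB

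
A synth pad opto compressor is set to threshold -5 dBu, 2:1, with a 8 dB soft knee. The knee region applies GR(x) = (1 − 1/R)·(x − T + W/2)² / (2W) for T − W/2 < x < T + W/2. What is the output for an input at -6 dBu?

x − T + W/2 = -6 − (-5) + 4 = 3.
GR = (1 − 1/2) × 3² / 16 = 0.5 × 9 / 16 = 0.28125 dB.
Output = -6 − 0.28125 = -6.28125 dBu.

-6.28125 dBu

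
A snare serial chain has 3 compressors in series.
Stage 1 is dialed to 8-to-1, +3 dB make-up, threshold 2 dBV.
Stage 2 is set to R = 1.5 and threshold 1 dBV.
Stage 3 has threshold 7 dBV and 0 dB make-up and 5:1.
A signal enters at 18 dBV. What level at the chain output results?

5 dBV

Stage 1: 18 dBV is 16 dB over 2 dBV; at 8:1 that becomes 2 dB over, giving 4 dBV; +3 dB make-up → 7 dBV.
Stage 2: 7 dBV is 6 dB over 1 dBV; at 1.5:1 that becomes 4 dB over, giving 5 dBV.
Stage 3: 5 dBV ≤ 7 dBV, so stage 3 doesn't engage; output 5 dBV.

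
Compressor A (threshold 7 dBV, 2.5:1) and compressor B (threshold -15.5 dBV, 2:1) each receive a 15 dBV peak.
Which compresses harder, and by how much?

B, by 10.45 dB

A: 8 dB over, compressed to 3.2 dB over, so 4.8 dB of GR.
B: 30.5 dB over, compressed to 15.25 dB over, so 15.25 dB of GR.
B reduces 10.45 dB more.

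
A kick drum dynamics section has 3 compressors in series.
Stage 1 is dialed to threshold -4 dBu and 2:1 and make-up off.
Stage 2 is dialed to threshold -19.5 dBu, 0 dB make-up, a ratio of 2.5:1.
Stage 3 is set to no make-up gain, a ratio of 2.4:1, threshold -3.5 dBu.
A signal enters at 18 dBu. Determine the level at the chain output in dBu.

-8.9 dBu

Stage 1: overshoot 22 dB → 22/2 = 11 dB → 7 dBu.
Stage 2: 26.5 dB above -19.5 dBu, reduced 2.5:1 to 10.6 dB above → -8.9 dBu.
Stage 3: -8.9 dBu ≤ -3.5 dBu, so stage 3 doesn't engage; output -8.9 dBu.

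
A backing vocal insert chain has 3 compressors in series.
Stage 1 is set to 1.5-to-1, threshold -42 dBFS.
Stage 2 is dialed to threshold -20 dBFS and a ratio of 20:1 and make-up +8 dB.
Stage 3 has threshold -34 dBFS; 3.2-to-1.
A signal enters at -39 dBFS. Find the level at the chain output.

-33.375 dBFS

Stage 1: -39 dBFS is 3 dB over -42 dBFS; at 1.5:1 that becomes 2 dB over, giving -40 dBFS.
Stage 2: below threshold (-40 ≤ -20); passes unchanged; make-up brings it to -32 dBFS.
Stage 3: -32 dBFS is 2 dB over -34 dBFS; at 3.2:1 that becomes 0.625 dB over, giving -33.375 dBFS.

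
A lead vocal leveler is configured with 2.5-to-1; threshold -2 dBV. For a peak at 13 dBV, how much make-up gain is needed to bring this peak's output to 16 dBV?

12 dB

Without make-up, output = threshold + overshoot/2.5 = -2 + 6 = 4 dBV.
Gap to target: 12 dB.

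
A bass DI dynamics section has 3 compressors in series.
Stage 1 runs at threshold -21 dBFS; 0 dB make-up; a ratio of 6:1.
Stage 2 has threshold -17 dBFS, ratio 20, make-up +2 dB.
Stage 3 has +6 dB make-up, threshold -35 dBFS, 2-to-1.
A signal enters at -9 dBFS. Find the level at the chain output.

Stage 1: overshoot 12 dB → 12/6 = 2 dB → -19 dBFS.
Stage 2: -19 dBFS ≤ -17 dBFS, so stage 2 doesn't engage; make-up brings it to -17 dBFS.
Stage 3: overshoot 18 dB → 18/2 = 9 dB → -26 dBFS; +6 dB make-up → -20 dBFS.

-20 dBFS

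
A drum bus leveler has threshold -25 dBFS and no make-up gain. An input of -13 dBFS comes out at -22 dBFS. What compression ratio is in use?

Input overshoot = -13 − (-25) = 12 dB; output overshoot = -22 − (-25) = 3 dB.
Ratio = 12 / 3 = 4.

4:1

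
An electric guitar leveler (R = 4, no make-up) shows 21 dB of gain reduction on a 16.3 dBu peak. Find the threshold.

Input is 28 dB above T (since output overshoot × R = input overshoot: (-4.7 − T)·4 = 16.3 − T gives T = -11.7 dBu).
Check: -11.7 + (16.3 − (-11.7))/4 = -11.7 + 7 = -4.7 dBu. ✓

-11.7 dBu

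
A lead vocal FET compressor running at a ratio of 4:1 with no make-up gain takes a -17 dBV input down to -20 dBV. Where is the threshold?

-21 dBV

Let T be the threshold. Output overshoot = (input overshoot)/R, so -20 − T = (-17 − T)/4.
4·(-20 − T) = -17 − T → 3·T = -80 − (-17) = -63.
T = -63/3 = -21 dBV.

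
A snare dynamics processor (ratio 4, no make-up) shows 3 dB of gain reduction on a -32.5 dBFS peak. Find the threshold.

-36.5 dBFS

Input is 4 dB above T (since output overshoot × R = input overshoot: (-35.5 − T)·4 = -32.5 − T gives T = -36.5 dBFS).
Check: -36.5 + (-32.5 − (-36.5))/4 = -36.5 + 1 = -35.5 dBFS. ✓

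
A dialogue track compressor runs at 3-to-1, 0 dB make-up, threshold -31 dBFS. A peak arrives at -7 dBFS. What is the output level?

The input is 24 dB above the -31 dBFS threshold.
3:1 compression reduces that to 24/3 = 8 dB over.
So the level is -31 + 8 = -23 dBFS.

-23 dBFS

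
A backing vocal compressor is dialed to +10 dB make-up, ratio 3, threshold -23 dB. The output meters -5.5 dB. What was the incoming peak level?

Stripping the +10 dB make-up gives -15.5 dB at the gain stage.
Post-compression overshoot = -15.5 − (-23) = 7.5 dB.
Input overshoot = R × output overshoot = 22.5 dB → input = -23 + 22.5 = -0.5 dB.

-0.5 dB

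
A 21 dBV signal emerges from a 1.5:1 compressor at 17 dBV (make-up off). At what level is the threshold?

Gain reduction = 21 − 17 = 4 dB; output overshoot = GR / (R − 1) = 4 / 0.5 = 8 dB.
Threshold = output − output overshoot = 17 − 8 = 9 dBV.

9 dBV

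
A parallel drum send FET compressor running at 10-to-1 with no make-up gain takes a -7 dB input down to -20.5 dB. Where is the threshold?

Input is 15 dB above T (since output overshoot × R = input overshoot: (-20.5 − T)·10 = -7 − T gives T = -22 dB).
Check: -22 + (-7 − (-22))/10 = -22 + 1.5 = -20.5 dB. ✓

-22 dB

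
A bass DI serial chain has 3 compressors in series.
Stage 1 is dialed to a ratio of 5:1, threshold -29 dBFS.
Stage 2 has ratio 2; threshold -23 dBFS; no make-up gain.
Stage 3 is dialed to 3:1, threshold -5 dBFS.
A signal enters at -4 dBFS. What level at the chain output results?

-24 dBFS

Stage 1: -4 dBFS is 25 dB over -29 dBFS; at 5:1 that becomes 5 dB over, giving -24 dBFS.
Stage 2: below threshold (-24 ≤ -23); passes unchanged; output -24 dBFS.
Stage 3: below threshold (-24 ≤ -5); passes unchanged; output -24 dBFS.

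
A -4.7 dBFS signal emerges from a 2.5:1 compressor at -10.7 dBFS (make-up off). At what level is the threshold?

-14.7 dBFS

Let T be the threshold. Output overshoot = (input overshoot)/R, so -10.7 − T = (-4.7 − T)/2.5.
2.5·(-10.7 − T) = -4.7 − T → 1.5·T = -26.75 − (-4.7) = -22.05.
T = -22.05/1.5 = -14.7 dBFS.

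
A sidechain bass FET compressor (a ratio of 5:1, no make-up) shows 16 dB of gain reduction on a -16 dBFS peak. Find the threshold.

Input is 20 dB above T (since output overshoot × R = input overshoot: (-32 − T)·5 = -16 − T gives T = -36 dBFS).
Check: -36 + (-16 − (-36))/5 = -36 + 4 = -32 dBFS. ✓

-36 dBFS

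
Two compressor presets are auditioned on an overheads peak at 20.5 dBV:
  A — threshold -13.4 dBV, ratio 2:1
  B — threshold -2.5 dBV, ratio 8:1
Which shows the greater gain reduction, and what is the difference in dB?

B, by 3.175 dB

A: 33.9 dB over, compressed to 16.95 dB over, so 16.95 dB of GR.
B: 23 dB over, compressed to 2.875 dB over, so 20.125 dB of GR.
B reduces 3.175 dB more.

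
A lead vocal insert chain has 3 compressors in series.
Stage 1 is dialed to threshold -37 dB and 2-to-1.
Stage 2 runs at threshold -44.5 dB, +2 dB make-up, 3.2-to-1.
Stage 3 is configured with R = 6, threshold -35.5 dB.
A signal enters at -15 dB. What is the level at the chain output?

-36.71875 dB

Stage 1: 22 dB above -37 dB, reduced 2:1 to 11 dB above → -26 dB.
Stage 2: -26 dB is 18.5 dB over -44.5 dB; at 3.2:1 that becomes 5.78125 dB over, giving -38.71875 dB; +2 dB make-up → -36.71875 dB.
Stage 3: -36.71875 dB is at or below the -35.5 dB threshold — no compression; output -36.71875 dB.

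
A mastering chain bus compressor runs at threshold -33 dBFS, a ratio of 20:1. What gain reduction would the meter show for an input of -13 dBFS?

The signal is 20 dB above threshold.
A 20:1 ratio leaves 1 dB of that excess.
So the signal is attenuated by 20 − 1 = 19 dB.

19 dB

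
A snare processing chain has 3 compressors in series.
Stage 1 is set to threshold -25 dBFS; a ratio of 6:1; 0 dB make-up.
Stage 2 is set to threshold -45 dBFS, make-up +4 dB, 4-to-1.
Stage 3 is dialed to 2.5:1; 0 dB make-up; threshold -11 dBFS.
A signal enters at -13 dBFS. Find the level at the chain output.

Stage 1: 12 dB above -25 dBFS, reduced 6:1 to 2 dB above → -23 dBFS.
Stage 2: 22 dB above -45 dBFS, reduced 4:1 to 5.5 dB above → -39.5 dBFS; +4 dB make-up → -35.5 dBFS.
Stage 3: -35.5 dBFS ≤ -11 dBFS, so stage 3 doesn't engage; output -35.5 dBFS.

-35.5 dBFS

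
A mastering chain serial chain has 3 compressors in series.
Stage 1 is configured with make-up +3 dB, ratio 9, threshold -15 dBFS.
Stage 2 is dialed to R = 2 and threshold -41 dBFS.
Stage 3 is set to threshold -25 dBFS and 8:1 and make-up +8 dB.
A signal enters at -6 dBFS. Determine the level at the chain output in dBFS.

-18 dBFS

Stage 1: overshoot 9 dB → 9/9 = 1 dB → -14 dBFS; +3 dB make-up → -11 dBFS.
Stage 2: -11 dBFS is 30 dB over -41 dBFS; at 2:1 that becomes 15 dB over, giving -26 dBFS.
Stage 3: -26 dBFS is at or below the -25 dBFS threshold — no compression; make-up brings it to -18 dBFS.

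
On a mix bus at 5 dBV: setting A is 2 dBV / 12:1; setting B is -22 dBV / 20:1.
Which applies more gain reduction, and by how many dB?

A: overshoot 3 dB → output overshoot 0.25 dB → GR 2.75 dB.
B: overshoot 27 dB → output overshoot 1.35 dB → GR 25.65 dB.
B applies 22.9 dB more gain reduction.

B, by 22.9 dB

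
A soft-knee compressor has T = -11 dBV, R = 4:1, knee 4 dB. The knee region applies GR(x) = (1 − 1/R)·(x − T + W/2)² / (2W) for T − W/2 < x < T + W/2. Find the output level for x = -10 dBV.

x − T + W/2 = -10 − (-11) + 2 = 3.
GR = (1 − 1/4) × 3² / 8 = 0.75 × 9 / 8 = 0.84375 dB.
Output = -10 − 0.84375 = -10.84375 dBV.

-10.84375 dBV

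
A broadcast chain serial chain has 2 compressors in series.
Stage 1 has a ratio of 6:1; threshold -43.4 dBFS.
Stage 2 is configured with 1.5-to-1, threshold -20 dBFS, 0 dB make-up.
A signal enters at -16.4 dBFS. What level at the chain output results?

-38.9 dBFS

Stage 1: 27 dB above -43.4 dBFS, reduced 6:1 to 4.5 dB above → -38.9 dBFS.
Stage 2: -38.9 dBFS ≤ -20 dBFS, so stage 2 doesn't engage; output -38.9 dBFS.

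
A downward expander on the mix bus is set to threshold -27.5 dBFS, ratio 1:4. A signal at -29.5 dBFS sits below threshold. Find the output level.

-35.5 dBFS

Undershoot = (-27.5) − (-29.5) = 2 dB.
At 1:4, that expands to 8 dB under threshold.
Output = -27.5 − 8 = -35.5 dBFS.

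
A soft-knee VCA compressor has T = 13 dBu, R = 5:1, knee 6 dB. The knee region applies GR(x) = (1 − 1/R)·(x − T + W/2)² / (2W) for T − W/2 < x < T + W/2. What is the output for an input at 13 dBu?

12.4 dBu

x − T + W/2 = 13 − 13 + 3 = 3.
GR = (1 − 1/5) × 3² / 12 = 0.8 × 9 / 12 = 0.6 dB.
Output = 13 − 0.6 = 12.4 dBu.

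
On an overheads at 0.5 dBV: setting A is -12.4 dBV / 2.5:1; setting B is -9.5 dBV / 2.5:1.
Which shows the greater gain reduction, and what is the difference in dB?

A, by 1.74 dB

A: GR = 12.9 − 12.9/2.5 = 7.74 dB.
B: GR = 10 − 10/2.5 = 6 dB.
A applies 1.74 dB more gain reduction.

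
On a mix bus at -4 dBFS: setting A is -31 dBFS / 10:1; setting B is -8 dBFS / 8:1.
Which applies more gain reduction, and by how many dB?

A: GR = 27 − 27/10 = 24.3 dB.
B: GR = 4 − 4/8 = 3.5 dB.
Difference: 20.8 dB in favour of A.

A, by 20.8 dB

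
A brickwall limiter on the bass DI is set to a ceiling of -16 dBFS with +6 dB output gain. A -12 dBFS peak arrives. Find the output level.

A brickwall limiter is an ∞:1 compressor: any input above the ceiling is clamped to -16 dBFS.
Output gain then adds 6 dB: -16 + 6 = -10 dBFS.

-10 dBFS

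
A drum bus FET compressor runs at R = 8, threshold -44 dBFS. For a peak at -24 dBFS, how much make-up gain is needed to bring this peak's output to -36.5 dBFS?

5 dB

The peak compresses to -44 + 20/8 = -41.5 dBFS.
To reach -36.5 dBFS requires -36.5 − (-41.5) = 5 dB of make-up.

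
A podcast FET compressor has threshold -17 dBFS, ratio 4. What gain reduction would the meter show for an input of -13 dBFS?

3 dB

The signal is 4 dB above threshold.
At 4:1, output sits 4/4 = 1 dB above threshold.
GR = overshoot in − overshoot out = 4 − 1 = 3 dB.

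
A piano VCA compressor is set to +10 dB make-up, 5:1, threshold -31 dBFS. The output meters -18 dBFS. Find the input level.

Stripping the +10 dB make-up gives -28 dBFS at the gain stage.
The compressed level sits -28 − (-31) = 3 dB over threshold.
Undo the ratio: input overshoot = 3 × 5 = 15 dB, giving input = -16 dBFS.

-16 dBFS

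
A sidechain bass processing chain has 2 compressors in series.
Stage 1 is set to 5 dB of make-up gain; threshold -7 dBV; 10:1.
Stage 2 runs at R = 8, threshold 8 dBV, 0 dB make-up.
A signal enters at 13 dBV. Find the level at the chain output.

0 dBV

Stage 1: 13 dBV is 20 dB over -7 dBV; at 10:1 that becomes 2 dB over, giving -5 dBV; +5 dB make-up → 0 dBV.
Stage 2: 0 dBV is at or below the 8 dBV threshold — no compression; output 0 dBV.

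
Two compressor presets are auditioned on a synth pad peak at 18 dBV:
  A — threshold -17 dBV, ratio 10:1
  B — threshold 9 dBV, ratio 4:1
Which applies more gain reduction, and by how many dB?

A: GR = 35 − 35/10 = 31.5 dB.
B: GR = 9 − 9/4 = 6.75 dB.
A reduces 24.75 dB more.

A, by 24.75 dB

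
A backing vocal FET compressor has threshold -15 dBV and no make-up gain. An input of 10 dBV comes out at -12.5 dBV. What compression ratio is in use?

Input overshoot = 10 − (-15) = 25 dB; output overshoot = -12.5 − (-15) = 2.5 dB.
Ratio = 25 / 2.5 = 10.

10:1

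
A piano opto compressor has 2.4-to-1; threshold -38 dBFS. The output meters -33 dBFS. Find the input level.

-26 dBFS

The compressed level sits -33 − (-38) = 5 dB over threshold.
Before 2.4:1 compression the overshoot was 5 × 2.4 = 12 dB, so input = -38 + 12 = -26 dBFS.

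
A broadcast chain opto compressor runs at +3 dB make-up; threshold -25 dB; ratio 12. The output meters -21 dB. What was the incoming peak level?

-13 dB

Stripping the +3 dB make-up gives -24 dB at the gain stage.
That's 1 dB above the -25 dB threshold.
Input overshoot = R × output overshoot = 12 dB → input = -25 + 12 = -13 dB.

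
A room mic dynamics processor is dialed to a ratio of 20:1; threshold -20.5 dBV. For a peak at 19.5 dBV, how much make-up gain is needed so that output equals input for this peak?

38 dB

The peak compresses to -20.5 + 40/20 = -18.5 dBV.
To reach 19.5 dBV requires 19.5 − (-18.5) = 38 dB of make-up.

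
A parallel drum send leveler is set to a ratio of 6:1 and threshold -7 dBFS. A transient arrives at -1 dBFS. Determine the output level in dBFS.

-6 dBFS

The input is 6 dB above the -7 dBFS threshold.
The 6 dB excess becomes 1 dB after 6:1 reduction.
Output = -7 + 1 = -6 dBFS.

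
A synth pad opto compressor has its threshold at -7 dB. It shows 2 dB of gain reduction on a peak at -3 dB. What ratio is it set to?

2:1

Input overshoot = -3 − (-7) = 4 dB.
Output overshoot = 4 − 2 = 2 dB.
Ratio = input overshoot / output overshoot = 4 / 2 = 2.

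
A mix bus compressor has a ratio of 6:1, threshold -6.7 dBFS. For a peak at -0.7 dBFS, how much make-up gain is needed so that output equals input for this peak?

5 dB

Overshoot 6 dB → 6/6 = 1 dB after compression, so the compressed level is -6.7 + 1 = -5.7 dBFS.
Make-up = target − compressed = -0.7 − (-5.7) = 5 dB.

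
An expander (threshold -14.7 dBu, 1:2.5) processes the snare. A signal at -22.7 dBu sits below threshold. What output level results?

Below threshold, a 1:2.5 expander applies gain = (2.5−1)×(T − x) of attenuation.
(2.5−1) × 8 = 12 dB, so output = -22.7 − 12 = -34.7 dBu.

-34.7 dBu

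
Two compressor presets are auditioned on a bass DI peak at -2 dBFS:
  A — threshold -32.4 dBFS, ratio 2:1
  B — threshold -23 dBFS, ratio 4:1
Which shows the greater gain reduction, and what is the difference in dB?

A: 30.4 dB over, compressed to 15.2 dB over, so 15.2 dB of GR.
B: 21 dB over, compressed to 5.25 dB over, so 15.75 dB of GR.
B reduces 0.55 dB more.

B, by 0.55 dB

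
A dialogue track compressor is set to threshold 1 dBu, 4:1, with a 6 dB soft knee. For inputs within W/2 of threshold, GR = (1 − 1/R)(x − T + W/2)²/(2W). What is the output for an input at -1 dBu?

x − T + W/2 = -1 − 1 + 3 = 1.
GR = (1 − 1/4) × 1² / 12 = 0.75 × 1 / 12 = 0.0625 dB.
Output = -1 − 0.0625 = -1.0625 dBu.

-1.0625 dBu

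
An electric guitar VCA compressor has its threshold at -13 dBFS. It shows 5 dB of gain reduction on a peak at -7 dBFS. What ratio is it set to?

Input overshoot = -7 − (-13) = 6 dB.
Output overshoot = 6 − 5 = 1 dB.
Ratio = input overshoot / output overshoot = 6 / 1 = 6.

6:1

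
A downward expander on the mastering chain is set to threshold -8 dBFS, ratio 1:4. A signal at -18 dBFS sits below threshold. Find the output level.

-48 dBFS

The input is 10 dB below the -8 dBFS threshold.
A 1:4 expander multiplies undershoot by 4: 10 × 4 = 40 dB below threshold.
Output = -8 − 40 = -48 dBFS.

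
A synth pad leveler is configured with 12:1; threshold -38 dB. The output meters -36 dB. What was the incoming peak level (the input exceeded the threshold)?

Post-compression overshoot = -36 − (-38) = 2 dB.
Undo the ratio: input overshoot = 2 × 12 = 24 dB, giving input = -14 dB.

-14 dB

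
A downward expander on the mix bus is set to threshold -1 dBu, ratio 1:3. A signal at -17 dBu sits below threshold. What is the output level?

Below threshold, a 1:3 expander applies gain = (3−1)×(T − x) of attenuation.
(3−1) × 16 = 32 dB, so output = -17 − 32 = -49 dBu.

-49 dBu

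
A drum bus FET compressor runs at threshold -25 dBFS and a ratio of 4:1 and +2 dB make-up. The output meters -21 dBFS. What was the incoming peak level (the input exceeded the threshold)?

-17 dBFS

Remove make-up: -21 − 2 = -23 dBFS.
Post-compression overshoot = -23 − (-25) = 2 dB.
Before 4:1 compression the overshoot was 2 × 4 = 8 dB, so input = -25 + 8 = -17 dBFS.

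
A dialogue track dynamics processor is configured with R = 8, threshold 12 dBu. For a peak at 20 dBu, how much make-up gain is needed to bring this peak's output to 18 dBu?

The peak compresses to 12 + 8/8 = 13 dBu.
To reach 18 dBu requires 18 − 13 = 5 dB of make-up.

5 dB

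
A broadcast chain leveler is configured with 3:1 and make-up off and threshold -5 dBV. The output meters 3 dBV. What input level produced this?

19 dBV

That's 8 dB above the -5 dBV threshold.
Input overshoot = R × output overshoot = 24 dB → input = -5 + 24 = 19 dBV.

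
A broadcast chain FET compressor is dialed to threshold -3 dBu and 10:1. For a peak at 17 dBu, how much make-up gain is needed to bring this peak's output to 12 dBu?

13 dB

Without make-up, output = threshold + overshoot/10 = -3 + 2 = -1 dBu.
Gap to target: 13 dB.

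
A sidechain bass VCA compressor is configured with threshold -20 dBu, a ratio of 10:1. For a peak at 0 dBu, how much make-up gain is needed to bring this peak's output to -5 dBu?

Overshoot 20 dB → 20/10 = 2 dB after compression, so the compressed level is -20 + 2 = -18 dBu.
Make-up = target − compressed = -5 − (-18) = 13 dB.

13 dB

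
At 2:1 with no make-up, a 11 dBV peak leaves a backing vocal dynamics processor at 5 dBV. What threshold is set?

-1 dBV

Gain reduction = 11 − 5 = 6 dB; output overshoot = GR / (R − 1) = 6 / 1 = 6 dB.
Threshold = output − output overshoot = 5 − 6 = -1 dBV.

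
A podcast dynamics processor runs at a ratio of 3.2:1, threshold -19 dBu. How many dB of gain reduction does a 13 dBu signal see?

22 dB

13 dBu exceeds the threshold by 32 dB.
At 3.2:1, output sits 32/3.2 = 10 dB above threshold.
Gain reduction = 32 − 10 = 22 dB.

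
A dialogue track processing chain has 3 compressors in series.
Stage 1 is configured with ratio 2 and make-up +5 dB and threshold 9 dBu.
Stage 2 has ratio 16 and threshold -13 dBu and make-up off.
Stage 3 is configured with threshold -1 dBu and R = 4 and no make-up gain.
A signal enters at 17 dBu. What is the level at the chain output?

-11.0625 dBu

Stage 1: overshoot 8 dB → 8/2 = 4 dB → 13 dBu; +5 dB make-up → 18 dBu.
Stage 2: 18 dBu is 31 dB over -13 dBu; at 16:1 that becomes 1.9375 dB over, giving -11.0625 dBu.
Stage 3: below threshold (-11.0625 ≤ -1); passes unchanged; output -11.0625 dBu.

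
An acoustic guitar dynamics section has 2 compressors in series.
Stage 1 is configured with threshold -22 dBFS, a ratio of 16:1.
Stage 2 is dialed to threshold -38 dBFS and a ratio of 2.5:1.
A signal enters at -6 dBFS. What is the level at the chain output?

Stage 1: -6 dBFS is 16 dB over -22 dBFS; at 16:1 that becomes 1 dB over, giving -21 dBFS.
Stage 2: overshoot 17 dB → 17/2.5 = 6.8 dB → -31.2 dBFS.

-31.2 dBFS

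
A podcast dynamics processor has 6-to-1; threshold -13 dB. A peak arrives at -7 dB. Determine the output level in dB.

-12 dB

The input is 6 dB above the -13 dB threshold.
At 6:1 the overshoot is divided by 6, leaving 1 dB above threshold.
That puts the output at -12 dB.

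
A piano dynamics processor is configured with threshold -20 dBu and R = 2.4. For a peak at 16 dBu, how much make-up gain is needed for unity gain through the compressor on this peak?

Without make-up, output = threshold + overshoot/2.4 = -20 + 15 = -5 dBu.
Gap to target: 21 dB.

21 dB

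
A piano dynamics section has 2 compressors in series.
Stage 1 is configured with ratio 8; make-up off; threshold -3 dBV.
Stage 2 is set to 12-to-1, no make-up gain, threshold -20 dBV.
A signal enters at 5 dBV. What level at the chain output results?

-18.5 dBV

Stage 1: overshoot 8 dB → 8/8 = 1 dB → -2 dBV.
Stage 2: -2 dBV is 18 dB over -20 dBV; at 12:1 that becomes 1.5 dB over, giving -18.5 dBV.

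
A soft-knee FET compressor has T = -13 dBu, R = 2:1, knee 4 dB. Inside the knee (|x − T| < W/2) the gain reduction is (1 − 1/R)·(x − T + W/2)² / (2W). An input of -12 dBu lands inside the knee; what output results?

x − T + W/2 = -12 − (-13) + 2 = 3.
GR = (1 − 1/2) × 3² / 8 = 0.5 × 9 / 8 = 0.5625 dB.
Output = -12 − 0.5625 = -12.5625 dBu.

-12.5625 dBu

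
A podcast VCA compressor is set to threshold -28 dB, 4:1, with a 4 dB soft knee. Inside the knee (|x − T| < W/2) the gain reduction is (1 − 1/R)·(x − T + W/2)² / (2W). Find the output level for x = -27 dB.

-27.84375 dB

x − T + W/2 = -27 − (-28) + 2 = 3.
GR = (1 − 1/4) × 3² / 8 = 0.75 × 9 / 8 = 0.84375 dB.
Output = -27 − 0.84375 = -27.84375 dB.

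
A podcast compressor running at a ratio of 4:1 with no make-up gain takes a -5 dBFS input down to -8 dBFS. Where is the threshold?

-9 dBFS

Let T be the threshold. Output overshoot = (input overshoot)/R, so -8 − T = (-5 − T)/4.
4·(-8 − T) = -5 − T → 3·T = -32 − (-5) = -27.
T = -27/3 = -9 dBFS.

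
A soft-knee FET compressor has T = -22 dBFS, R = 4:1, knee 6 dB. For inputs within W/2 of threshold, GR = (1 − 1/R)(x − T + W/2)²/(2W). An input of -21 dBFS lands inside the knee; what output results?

x − T + W/2 = -21 − (-22) + 3 = 4.
GR = (1 − 1/4) × 4² / 12 = 0.75 × 16 / 12 = 1 dB.
Output = -21 − 1 = -22 dBFS.

-22 dBFS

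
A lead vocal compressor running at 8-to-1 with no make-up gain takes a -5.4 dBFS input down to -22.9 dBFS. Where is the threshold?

Let T be the threshold. Output overshoot = (input overshoot)/R, so -22.9 − T = (-5.4 − T)/8.
8·(-22.9 − T) = -5.4 − T → 7·T = -183.2 − (-5.4) = -177.8.
T = -177.8/7 = -25.4 dBFS.

-25.4 dBFS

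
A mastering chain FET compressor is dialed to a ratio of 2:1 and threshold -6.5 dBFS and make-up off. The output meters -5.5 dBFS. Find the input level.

-4.5 dBFS

Post-compression overshoot = -5.5 − (-6.5) = 1 dB.
Undo the ratio: input overshoot = 1 × 2 = 2 dB, giving input = -4.5 dBFS.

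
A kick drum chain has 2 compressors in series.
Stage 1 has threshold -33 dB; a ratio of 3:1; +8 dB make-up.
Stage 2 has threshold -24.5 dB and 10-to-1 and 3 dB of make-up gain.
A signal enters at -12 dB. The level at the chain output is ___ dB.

Stage 1: -12 dB is 21 dB over -33 dB; at 3:1 that becomes 7 dB over, giving -26 dB; +8 dB make-up → -18 dB.
Stage 2: -18 dB is 6.5 dB over -24.5 dB; at 10:1 that becomes 0.65 dB over, giving -23.85 dB; +3 dB make-up → -20.85 dB.

-20.85 dB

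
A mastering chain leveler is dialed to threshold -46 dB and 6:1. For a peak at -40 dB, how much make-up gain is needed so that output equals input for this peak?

5 dB

Overshoot 6 dB → 6/6 = 1 dB after compression, so the compressed level is -46 + 1 = -45 dB.
Make-up = target − compressed = -40 − (-45) = 5 dB.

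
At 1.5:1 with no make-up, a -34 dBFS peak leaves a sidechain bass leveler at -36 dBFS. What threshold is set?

Input is 6 dB above T (since output overshoot × R = input overshoot: (-36 − T)·1.5 = -34 − T gives T = -40 dBFS).
Check: -40 + (-34 − (-40))/1.5 = -40 + 4 = -36 dBFS. ✓

-40 dBFS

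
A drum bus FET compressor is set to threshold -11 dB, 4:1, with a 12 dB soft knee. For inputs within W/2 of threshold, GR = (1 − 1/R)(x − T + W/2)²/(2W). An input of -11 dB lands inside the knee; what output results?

x − T + W/2 = -11 − (-11) + 6 = 6.
GR = (1 − 1/4) × 6² / 24 = 0.75 × 36 / 24 = 1.125 dB.
Output = -11 − 1.125 = -12.125 dB.

-12.125 dB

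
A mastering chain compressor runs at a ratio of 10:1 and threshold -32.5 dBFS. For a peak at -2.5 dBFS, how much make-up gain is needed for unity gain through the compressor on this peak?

Overshoot 30 dB → 30/10 = 3 dB after compression, so the compressed level is -32.5 + 3 = -29.5 dBFS.
Make-up = target − compressed = -2.5 − (-29.5) = 27 dB.

27 dB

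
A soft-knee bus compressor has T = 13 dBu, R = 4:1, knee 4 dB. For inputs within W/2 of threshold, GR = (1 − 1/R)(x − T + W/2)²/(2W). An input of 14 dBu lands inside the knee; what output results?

13.15625 dBu

x − T + W/2 = 14 − 13 + 2 = 3.
GR = (1 − 1/4) × 3² / 8 = 0.75 × 9 / 8 = 0.84375 dB.
Output = 14 − 0.84375 = 13.15625 dBu.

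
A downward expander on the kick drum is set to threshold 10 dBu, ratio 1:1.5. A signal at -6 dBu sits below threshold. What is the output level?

The input is 16 dB below the 10 dBu threshold.
A 1:1.5 expander multiplies undershoot by 1.5: 16 × 1.5 = 24 dB below threshold.
Output = 10 − 24 = -14 dBu.

-14 dBu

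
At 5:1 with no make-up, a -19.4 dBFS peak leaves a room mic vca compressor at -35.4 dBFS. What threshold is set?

Gain reduction = -19.4 − (-35.4) = 16 dB; output overshoot = GR / (R − 1) = 16 / 4 = 4 dB.
Threshold = output − output overshoot = -35.4 − 4 = -39.4 dBFS.

-39.4 dBFS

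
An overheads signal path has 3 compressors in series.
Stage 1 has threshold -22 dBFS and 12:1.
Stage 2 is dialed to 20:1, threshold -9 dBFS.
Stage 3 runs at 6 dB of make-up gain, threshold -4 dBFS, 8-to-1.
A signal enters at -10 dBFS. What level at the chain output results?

Stage 1: -10 dBFS is 12 dB over -22 dBFS; at 12:1 that becomes 1 dB over, giving -21 dBFS.
Stage 2: below threshold (-21 ≤ -9); passes unchanged; output -21 dBFS.
Stage 3: -21 dBFS is at or below the -4 dBFS threshold — no compression; make-up brings it to -15 dBFS.

-15 dBFS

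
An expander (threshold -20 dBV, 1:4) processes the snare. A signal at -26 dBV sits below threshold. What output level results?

The input is 6 dB below the -20 dBV threshold.
A 1:4 expander multiplies undershoot by 4: 6 × 4 = 24 dB below threshold.
Output = -20 − 24 = -44 dBV.

-44 dBV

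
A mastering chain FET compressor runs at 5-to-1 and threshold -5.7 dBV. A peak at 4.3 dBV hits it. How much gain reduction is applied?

8 dB

4.3 dBV exceeds the threshold by 10 dB.
After 5:1 compression the overshoot becomes 10/5 = 2 dB.
So the signal is attenuated by 10 − 2 = 8 dB.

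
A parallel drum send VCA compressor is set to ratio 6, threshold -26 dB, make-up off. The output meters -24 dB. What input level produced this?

That's 2 dB above the -26 dB threshold.
Input overshoot = R × output overshoot = 12 dB → input = -26 + 12 = -14 dB.

-14 dB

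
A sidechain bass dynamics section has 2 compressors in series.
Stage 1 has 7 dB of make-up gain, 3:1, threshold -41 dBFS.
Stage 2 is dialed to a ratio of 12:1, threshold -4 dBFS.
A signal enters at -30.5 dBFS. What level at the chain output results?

-30.5 dBFS

Stage 1: -30.5 dBFS is 10.5 dB over -41 dBFS; at 3:1 that becomes 3.5 dB over, giving -37.5 dBFS; +7 dB make-up → -30.5 dBFS.
Stage 2: below threshold (-30.5 ≤ -4); passes unchanged; output -30.5 dBFS.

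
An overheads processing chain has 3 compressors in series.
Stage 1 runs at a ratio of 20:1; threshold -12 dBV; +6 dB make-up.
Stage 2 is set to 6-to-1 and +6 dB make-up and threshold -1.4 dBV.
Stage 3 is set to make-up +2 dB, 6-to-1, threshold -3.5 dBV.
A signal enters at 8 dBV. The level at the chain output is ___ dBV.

Stage 1: 20 dB above -12 dBV, reduced 20:1 to 1 dB above → -11 dBV; +6 dB make-up → -5 dBV.
Stage 2: below threshold (-5 ≤ -1.4); passes unchanged; make-up brings it to 1 dBV.
Stage 3: 1 dBV is 4.5 dB over -3.5 dBV; at 6:1 that becomes 0.75 dB over, giving -2.75 dBV; +2 dB make-up → -0.75 dBV.

-0.75 dBV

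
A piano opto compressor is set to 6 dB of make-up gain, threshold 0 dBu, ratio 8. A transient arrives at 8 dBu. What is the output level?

Overshoot: 8 − 0 = 8 dB.
8:1 compression reduces that to 8/8 = 1 dB over.
That puts the output at 1 dBu; make-up adds 6 dB, giving 7 dBu.

7 dBu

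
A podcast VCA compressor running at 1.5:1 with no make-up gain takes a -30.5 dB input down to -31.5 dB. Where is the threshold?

-33.5 dB

Let T be the threshold. Output overshoot = (input overshoot)/R, so -31.5 − T = (-30.5 − T)/1.5.
1.5·(-31.5 − T) = -30.5 − T → 0.5·T = -47.25 − (-30.5) = -16.75.
T = -16.75/0.5 = -33.5 dB.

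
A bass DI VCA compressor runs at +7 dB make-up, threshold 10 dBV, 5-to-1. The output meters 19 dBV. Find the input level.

Remove make-up: 19 − 7 = 12 dBV.
The compressed level sits 12 − 10 = 2 dB over threshold.
Before 5:1 compression the overshoot was 2 × 5 = 10 dB, so input = 10 + 10 = 20 dBV.

20 dBV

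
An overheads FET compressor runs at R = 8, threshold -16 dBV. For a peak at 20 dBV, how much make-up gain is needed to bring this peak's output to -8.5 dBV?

Overshoot 36 dB → 36/8 = 4.5 dB after compression, so the compressed level is -16 + 4.5 = -11.5 dBV.
Make-up = target − compressed = -8.5 − (-11.5) = 3 dB.

3 dB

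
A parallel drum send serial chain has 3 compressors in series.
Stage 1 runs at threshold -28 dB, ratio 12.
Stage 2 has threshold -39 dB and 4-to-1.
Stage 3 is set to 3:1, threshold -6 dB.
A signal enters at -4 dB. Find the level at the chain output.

-35.75 dB

Stage 1: -4 dB is 24 dB over -28 dB; at 12:1 that becomes 2 dB over, giving -26 dB.
Stage 2: overshoot 13 dB → 13/4 = 3.25 dB → -35.75 dB.
Stage 3: -35.75 dB is at or below the -6 dB threshold — no compression; output -35.75 dB.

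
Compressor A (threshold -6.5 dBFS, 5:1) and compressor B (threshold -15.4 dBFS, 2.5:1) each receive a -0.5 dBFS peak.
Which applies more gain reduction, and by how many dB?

A: GR = 6 − 6/5 = 4.8 dB.
B: GR = 14.9 − 14.9/2.5 = 8.94 dB.
B applies 4.14 dB more gain reduction.

B, by 4.14 dB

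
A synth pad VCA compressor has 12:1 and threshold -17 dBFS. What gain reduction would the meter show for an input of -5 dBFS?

-5 dBFS exceeds the threshold by 12 dB.
After 12:1 compression the overshoot becomes 12/12 = 1 dB.
So the signal is attenuated by 12 − 1 = 11 dB.

11 dB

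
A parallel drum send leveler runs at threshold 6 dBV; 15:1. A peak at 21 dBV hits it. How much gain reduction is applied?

21 dBV exceeds the threshold by 15 dB.
After 15:1 compression the overshoot becomes 15/15 = 1 dB.
Gain reduction = 15 − 1 = 14 dB.

14 dB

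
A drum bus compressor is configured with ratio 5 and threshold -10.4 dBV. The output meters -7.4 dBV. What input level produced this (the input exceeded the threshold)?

4.6 dBV

Post-compression overshoot = -7.4 − (-10.4) = 3 dB.
Input overshoot = R × output overshoot = 15 dB → input = -10.4 + 15 = 4.6 dBV.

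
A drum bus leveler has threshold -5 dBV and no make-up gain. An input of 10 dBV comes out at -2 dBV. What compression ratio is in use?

Input overshoot = 10 − (-5) = 15 dB; output overshoot = -2 − (-5) = 3 dB.
Ratio = 15 / 3 = 5.

5:1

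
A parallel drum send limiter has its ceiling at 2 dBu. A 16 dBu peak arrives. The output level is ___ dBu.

The limiter clamps the peak to its 2 dBu ceiling.

2 dBu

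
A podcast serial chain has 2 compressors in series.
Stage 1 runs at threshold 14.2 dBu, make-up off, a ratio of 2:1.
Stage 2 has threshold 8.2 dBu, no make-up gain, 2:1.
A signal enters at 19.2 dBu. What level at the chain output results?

Stage 1: 19.2 dBu is 5 dB over 14.2 dBu; at 2:1 that becomes 2.5 dB over, giving 16.7 dBu.
Stage 2: 8.5 dB above 8.2 dBu, reduced 2:1 to 4.25 dB above → 12.45 dBu.

12.45 dBu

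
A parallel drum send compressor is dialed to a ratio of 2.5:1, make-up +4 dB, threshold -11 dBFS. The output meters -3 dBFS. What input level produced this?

Before make-up, the level was -3 − 4 = -7 dBFS.
The compressed level sits -7 − (-11) = 4 dB over threshold.
Undo the ratio: input overshoot = 4 × 2.5 = 10 dB, giving input = -1 dBFS.

-1 dBFS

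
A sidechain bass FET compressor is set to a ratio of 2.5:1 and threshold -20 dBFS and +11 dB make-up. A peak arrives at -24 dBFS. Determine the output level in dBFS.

-24 dBFS is 4 dB below the -20 dBFS threshold, so no gain reduction is applied.
Make-up gain adds 11 dB: -24 + 11 = -13 dBFS.

-13 dBFS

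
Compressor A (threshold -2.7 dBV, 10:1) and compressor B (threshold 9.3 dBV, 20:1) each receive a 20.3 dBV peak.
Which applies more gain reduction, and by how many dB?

A, by 10.25 dB

A: GR = 23 − 23/10 = 20.7 dB.
B: GR = 11 − 11/20 = 10.45 dB.
A applies 10.25 dB more gain reduction.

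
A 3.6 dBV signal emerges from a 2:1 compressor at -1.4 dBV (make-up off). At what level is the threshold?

Input is 10 dB above T (since output overshoot × R = input overshoot: (-1.4 − T)·2 = 3.6 − T gives T = -6.4 dBV).
Check: -6.4 + (3.6 − (-6.4))/2 = -6.4 + 5 = -1.4 dBV. ✓

-6.4 dBV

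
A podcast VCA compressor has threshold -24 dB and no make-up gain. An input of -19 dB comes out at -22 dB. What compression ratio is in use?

Input overshoot = -19 − (-24) = 5 dB; output overshoot = -22 − (-24) = 2 dB.
Ratio = 5 / 2 = 2.5.

2.5:1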